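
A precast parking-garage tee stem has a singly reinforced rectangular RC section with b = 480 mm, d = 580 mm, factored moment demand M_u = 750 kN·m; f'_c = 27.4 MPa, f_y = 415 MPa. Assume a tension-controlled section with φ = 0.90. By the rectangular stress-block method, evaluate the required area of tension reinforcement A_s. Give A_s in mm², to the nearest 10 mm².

M_n = M_u/φ = 750/0.90 = 833.333 kN·m.
With M_n = 0.85 f'_c a b (d − a/2), solve the quadratic for a:
a = d − √(d² − 2M_n/(0.85 f'_c b)) = 580 − √(580² − 2 × 833.333×10⁶/(0.85 × 27.4 × 480)) = 147.20 mm.
A_s = 0.85 f'_c a b / f_y = 0.85 × 27.4 × 147.20 × 480 / 415 = 3965.2 mm².

A_s ≈ 3970 mm²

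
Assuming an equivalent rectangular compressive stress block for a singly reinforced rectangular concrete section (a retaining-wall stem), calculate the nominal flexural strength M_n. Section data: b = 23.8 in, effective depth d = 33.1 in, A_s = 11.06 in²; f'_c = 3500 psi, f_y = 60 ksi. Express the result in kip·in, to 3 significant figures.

T = A_s f_y = 11.06 × 60 = 663.6 kips.
a = T/(0.85 f'_c b) = 663.6/(0.85 × 3.5 × 23.8) = 9.372 in.
M_n = T(d − a/2) = 663.6 × (33.1 − 4.686) = 18855.5 kip·in.

M_n ≈ 18900 kip·in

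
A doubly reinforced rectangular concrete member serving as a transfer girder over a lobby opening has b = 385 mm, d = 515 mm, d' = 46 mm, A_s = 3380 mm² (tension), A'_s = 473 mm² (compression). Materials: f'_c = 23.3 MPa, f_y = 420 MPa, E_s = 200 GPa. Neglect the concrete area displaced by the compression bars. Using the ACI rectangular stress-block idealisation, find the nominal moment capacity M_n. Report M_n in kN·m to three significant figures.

Assume both tension and compression steel yield.
Net tension couple steel: A_s − A'_s = 2907 mm².
a = (A_s − A'_s) f_y / (0.85 f'_c b) = 1220940/(0.85 × 23.3 × 385) = 160.12 mm.
c = a/β₁ = 160.12/0.85 = 188.38 mm; ε'_s = 0.003(c − d')/c = 0.0023 ≥ f_y/E_s = 0.0021, so compression steel does yield.
M_n = (A_s − A'_s) f_y (d − a/2) + A'_s f_y (d − d') = [1220940 × (515 − 80.06) + 198660 × (515 − 46)] × 10⁻⁶ = 531.04 + 93.17 = 624.21 kN·m.

M_n ≈ 624 kN·m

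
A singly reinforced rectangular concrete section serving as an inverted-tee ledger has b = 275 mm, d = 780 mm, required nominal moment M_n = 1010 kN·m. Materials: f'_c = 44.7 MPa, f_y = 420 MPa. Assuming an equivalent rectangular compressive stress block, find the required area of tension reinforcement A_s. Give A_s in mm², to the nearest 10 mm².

With M_n = 0.85 f'_c a b (d − a/2), solve the quadratic for a:
a = d − √(d² − 2M_n/(0.85 f'_c b)) = 780 − √(780² − 2 × 1010×10⁶/(0.85 × 44.7 × 275)) = 135.74 mm.
A_s = 0.85 f'_c a b / f_y = 0.85 × 44.7 × 135.74 × 275 / 420 = 3376.9 mm².

A_s ≈ 3380 mm²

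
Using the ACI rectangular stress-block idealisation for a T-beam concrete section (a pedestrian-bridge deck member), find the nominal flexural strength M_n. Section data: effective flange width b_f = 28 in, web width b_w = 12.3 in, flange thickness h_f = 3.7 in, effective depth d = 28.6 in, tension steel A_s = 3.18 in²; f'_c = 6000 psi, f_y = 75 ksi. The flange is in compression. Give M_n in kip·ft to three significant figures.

Tension: T = A_s f_y = 3.18 × 75 = 238.5 kips.
Try a within the flange: a = T/(0.85 f'_c b_f) = 238.5/(0.85 × 6 × 28) = 1.670 in.
Since a = 1.670 ≤ h_f = 3.7 in, the stress block lies entirely in the flange; analyse as a rectangular beam of width b_f.
M_n = T(d − a/2) = 238.5 × (28.6 − 0.835) = 6622.0 kip·in.
M_n = 6622.0/12 = 551.83 kip·ft.

M_n ≈ 552 kip·ft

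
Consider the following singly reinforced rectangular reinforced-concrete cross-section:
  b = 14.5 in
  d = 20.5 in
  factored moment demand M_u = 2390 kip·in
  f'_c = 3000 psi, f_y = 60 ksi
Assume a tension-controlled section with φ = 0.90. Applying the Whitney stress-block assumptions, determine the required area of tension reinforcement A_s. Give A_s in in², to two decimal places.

A_s ≈ 2.38 in²

M_n = M_u/φ = 2390/0.90 = 2655.56 kip·in.
From M_n = 0.85 f'_c a b (d − a/2):
a = d − √(d² − 2M_n/(0.85 f'_c b)) = 20.5 − √(20.5² − 2 × 2655.56/(0.85 × 3 × 14.5)) = 3.868 in.
A_s = 0.85 f'_c a b / f_y = 0.85 × 3 × 3.868 × 14.5 / 60 = 2.384 in².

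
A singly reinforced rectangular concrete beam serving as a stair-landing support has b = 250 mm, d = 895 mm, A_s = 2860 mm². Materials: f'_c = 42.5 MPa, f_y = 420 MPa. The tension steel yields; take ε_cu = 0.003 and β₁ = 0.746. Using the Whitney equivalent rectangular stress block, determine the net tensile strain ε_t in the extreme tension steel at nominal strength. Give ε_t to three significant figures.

a = A_s f_y/(0.85 f'_c b) = 133.00 mm.
β₁ = 0.746, so c = a/β₁ = 133.00/0.746 = 178.28 mm.
From the linear strain diagram with ε_cu = 0.003: ε_t = 0.003 (d − c)/c = 0.003 × (895 − 178.28)/178.28 = 0.0121.
Since ε_t ≥ 0.005, the section is tension-controlled.

ε_t ≈ 0.0121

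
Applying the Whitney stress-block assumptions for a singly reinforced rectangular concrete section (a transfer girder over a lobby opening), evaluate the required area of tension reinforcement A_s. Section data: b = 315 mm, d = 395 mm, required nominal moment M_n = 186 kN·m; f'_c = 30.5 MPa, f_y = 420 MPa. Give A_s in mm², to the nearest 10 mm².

A_s ≈ 1220 mm²

With M_n = 0.85 f'_c a b (d − a/2), solve the quadratic for a:
a = d − √(d² − 2M_n/(0.85 f'_c b)) = 395 − √(395² − 2 × 186×10⁶/(0.85 × 30.5 × 315)) = 62.63 mm.
A_s = 0.85 f'_c a b / f_y = 0.85 × 30.5 × 62.63 × 315 / 420 = 1217.8 mm².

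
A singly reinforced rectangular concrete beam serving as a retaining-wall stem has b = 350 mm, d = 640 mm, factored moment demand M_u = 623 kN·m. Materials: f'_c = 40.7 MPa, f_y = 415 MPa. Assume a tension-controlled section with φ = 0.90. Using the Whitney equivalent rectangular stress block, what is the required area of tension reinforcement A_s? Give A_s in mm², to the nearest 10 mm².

A_s ≈ 2820 mm²

M_n = M_u/φ = 623/0.90 = 692.222 kN·m.
With M_n = 0.85 f'_c a b (d − a/2), solve the quadratic for a:
a = d − √(d² − 2M_n/(0.85 f'_c b)) = 640 − √(640² − 2 × 692.222×10⁶/(0.85 × 40.7 × 350)) = 96.62 mm.
A_s = 0.85 f'_c a b / f_y = 0.85 × 40.7 × 96.62 × 350 / 415 = 2819.0 mm².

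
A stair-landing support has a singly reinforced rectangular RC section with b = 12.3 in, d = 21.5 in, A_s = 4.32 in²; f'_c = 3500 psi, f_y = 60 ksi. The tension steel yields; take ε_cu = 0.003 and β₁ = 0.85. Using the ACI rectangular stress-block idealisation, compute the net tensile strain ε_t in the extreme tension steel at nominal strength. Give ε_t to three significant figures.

a = A_s f_y/(0.85 f'_c b) = 7.083 in.
β₁ = 0.85, so c = a/β₁ = 7.083/0.85 = 8.333 in.
From the linear strain diagram with ε_cu = 0.003: ε_t = 0.003 (d − c)/c = 0.003 × (21.5 − 8.333)/8.333 = 0.00474.
ε_t is between 0.004 and 0.005 — transition zone.

ε_t ≈ 0.00474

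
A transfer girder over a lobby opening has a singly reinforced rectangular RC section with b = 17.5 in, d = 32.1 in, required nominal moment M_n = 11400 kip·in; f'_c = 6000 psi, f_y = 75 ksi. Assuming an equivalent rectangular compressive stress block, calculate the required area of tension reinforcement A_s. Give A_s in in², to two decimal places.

From M_n = 0.85 f'_c a b (d − a/2):
a = d − √(d² − 2M_n/(0.85 f'_c b)) = 32.1 − √(32.1² − 2 × 11400/(0.85 × 6 × 17.5)) = 4.262 in.
A_s = 0.85 f'_c a b / f_y = 0.85 × 6 × 4.262 × 17.5 / 75 = 5.072 in².

A_s ≈ 5.07 in²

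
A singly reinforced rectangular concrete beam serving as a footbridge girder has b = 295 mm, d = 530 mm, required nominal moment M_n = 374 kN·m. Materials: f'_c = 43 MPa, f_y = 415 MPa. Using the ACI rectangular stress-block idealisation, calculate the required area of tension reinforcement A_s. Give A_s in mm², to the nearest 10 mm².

A_s ≈ 1820 mm²

With M_n = 0.85 f'_c a b (d − a/2), solve the quadratic for a:
a = d − √(d² − 2M_n/(0.85 f'_c b)) = 530 − √(530² − 2 × 374×10⁶/(0.85 × 43 × 295)) = 70.08 mm.
A_s = 0.85 f'_c a b / f_y = 0.85 × 43 × 70.08 × 295 / 415 = 1820.8 mm².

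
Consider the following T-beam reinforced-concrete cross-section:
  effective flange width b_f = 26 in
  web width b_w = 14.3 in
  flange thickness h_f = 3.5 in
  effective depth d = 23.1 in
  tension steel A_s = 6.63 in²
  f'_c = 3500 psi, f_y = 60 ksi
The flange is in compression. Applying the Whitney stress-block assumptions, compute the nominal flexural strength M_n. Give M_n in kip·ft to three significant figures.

M_n ≈ 673 kip·ft

Tension: T = A_s f_y = 6.63 × 60 = 397.8 kips.
Try a within the flange: a = T/(0.85 f'_c b_f) = 397.8/(0.85 × 3.5 × 26) = 5.143 in.
a = 5.143 > h_f = 3.5 in: the block extends into the web. Split into flange-overhang and web parts.
C_f = 0.85 f'_c (b_f − b_w) h_f = 0.85 × 3.5 × (26 − 14.3) × 3.5 = 121.8 kips.
Remaining web compression depth: a_w = (T − C_f)/(0.85 f'_c b_w) = (397.8 − 121.8)/(0.85 × 3.5 × 14.3) = 6.488 in.
M_n = C_f(d − h_f/2) + (T − C_f)(d − a_w/2) = 121.8 × (23.1 − 1.75) + 276 × (23.1 − 3.244) = 2600.4 + 5480.3 = 8080.7 kip·in.
M_n = 8080.7/12 = 673.39 kip·ft.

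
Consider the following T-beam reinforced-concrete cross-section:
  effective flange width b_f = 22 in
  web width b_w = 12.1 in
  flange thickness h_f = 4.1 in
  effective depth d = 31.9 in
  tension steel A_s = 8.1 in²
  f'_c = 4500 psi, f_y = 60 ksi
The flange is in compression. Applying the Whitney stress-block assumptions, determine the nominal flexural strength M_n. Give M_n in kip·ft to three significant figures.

M_n ≈ 1170 kip·ft

Tension: T = A_s f_y = 8.1 × 60 = 486 kips.
Try a within the flange: a = T/(0.85 f'_c b_f) = 486/(0.85 × 4.5 × 22) = 5.775 in.
a = 5.775 > h_f = 4.1 in: the block extends into the web. Split into flange-overhang and web parts.
C_f = 0.85 f'_c (b_f − b_w) h_f = 0.85 × 4.5 × (22 − 12.1) × 4.1 = 155.3 kips.
Remaining web compression depth: a_w = (T − C_f)/(0.85 f'_c b_w) = (486 − 155.3)/(0.85 × 4.5 × 12.1) = 7.145 in.
M_n = C_f(d − h_f/2) + (T − C_f)(d − a_w/2) = 155.3 × (31.9 − 2.05) + 330.7 × (31.9 − 3.5725) = 4635.7 + 9367.9 = 14003.6 kip·in.
M_n = 14003.6/12 = 1166.97 kip·ft.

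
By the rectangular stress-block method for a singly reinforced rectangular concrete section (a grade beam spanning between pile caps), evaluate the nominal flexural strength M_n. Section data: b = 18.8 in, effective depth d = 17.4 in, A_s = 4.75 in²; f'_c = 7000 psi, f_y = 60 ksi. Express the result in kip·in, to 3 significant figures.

T = A_s f_y = 4.75 × 60 = 285 kips.
a = T/(0.85 f'_c b) = 285/(0.85 × 7 × 18.8) = 2.548 in.
M_n = T(d − a/2) = 285 × (17.4 − 1.274) = 4595.9 kip·in.

M_n ≈ 4600 kip·in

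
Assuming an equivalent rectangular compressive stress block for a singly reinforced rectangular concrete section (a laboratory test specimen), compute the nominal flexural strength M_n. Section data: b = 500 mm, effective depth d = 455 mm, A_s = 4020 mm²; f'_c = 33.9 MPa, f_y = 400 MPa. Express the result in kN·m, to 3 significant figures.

M_n ≈ 642 kN·m

T = A_s f_y = 4020 × 400 = 1608000 N = 1608 kN.
From C = T: a = T/(0.85 f'_c b) = 1608000/(0.85 × 33.9 × 500) = 111.61 mm.
M_n = T(d − a/2) = 1608 kN × (455 − 55.805) mm = 641.91 kN·m.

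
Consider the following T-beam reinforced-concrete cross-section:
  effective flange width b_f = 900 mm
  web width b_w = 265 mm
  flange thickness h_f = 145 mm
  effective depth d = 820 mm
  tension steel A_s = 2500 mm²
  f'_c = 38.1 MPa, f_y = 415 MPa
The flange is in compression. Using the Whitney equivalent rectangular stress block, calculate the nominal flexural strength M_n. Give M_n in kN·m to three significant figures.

Tension: T = A_s f_y = 2500 × 415 = 1037500 N.
Try a within the flange: a = T/(0.85 f'_c b_f) = 1037500/(0.85 × 38.1 × 900) = 35.60 mm.
Since a = 35.60 ≤ h_f = 145 mm, the stress block lies entirely in the flange; analyse as a rectangular beam of width b_f.
M_n = T(d − a/2) = 1037500 × (820 − 17.8) = 832.28 × 10⁶ N·mm.
M_n = 832.28 kN·m.

M_n ≈ 832 kN·m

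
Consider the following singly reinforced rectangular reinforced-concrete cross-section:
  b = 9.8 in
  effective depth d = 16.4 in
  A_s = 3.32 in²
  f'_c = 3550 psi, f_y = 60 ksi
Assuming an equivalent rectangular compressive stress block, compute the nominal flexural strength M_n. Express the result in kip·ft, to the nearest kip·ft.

M_n ≈ 216 kip·ft

T = A_s f_y = 3.32 × 60 = 199.2 kips.
a = T/(0.85 f'_c b) = 199.2/(0.85 × 3.55 × 9.8) = 6.736 in.
M_n = T(d − a/2) = 199.2 × (16.4 − 3.368) = 2596.0 kip·in = 2596.0/12 = 216.33 kip·ft.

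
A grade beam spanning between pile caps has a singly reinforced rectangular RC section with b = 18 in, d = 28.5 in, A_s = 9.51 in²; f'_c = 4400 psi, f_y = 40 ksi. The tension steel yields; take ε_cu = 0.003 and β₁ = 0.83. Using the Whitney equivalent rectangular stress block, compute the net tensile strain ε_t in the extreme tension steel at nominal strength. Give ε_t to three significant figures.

a = A_s f_y/(0.85 f'_c b) = 5.651 in.
β₁ = 0.83, so c = a/β₁ = 5.651/0.83 = 6.808 in.
From the linear strain diagram with ε_cu = 0.003: ε_t = 0.003 (d − c)/c = 0.003 × (28.5 − 6.808)/6.808 = 0.00956.
Since ε_t ≥ 0.005, the section is tension-controlled.

ε_t ≈ 0.00956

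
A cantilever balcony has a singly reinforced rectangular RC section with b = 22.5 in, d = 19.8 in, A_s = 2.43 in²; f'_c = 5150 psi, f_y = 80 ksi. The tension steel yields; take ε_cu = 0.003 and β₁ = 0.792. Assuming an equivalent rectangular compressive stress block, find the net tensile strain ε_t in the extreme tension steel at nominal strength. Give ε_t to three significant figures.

ε_t ≈ 0.0208

a = A_s f_y/(0.85 f'_c b) = 1.974 in.
β₁ = 0.792, so c = a/β₁ = 1.974/0.792 = 2.492 in.
From the linear strain diagram with ε_cu = 0.003: ε_t = 0.003 (d − c)/c = 0.003 × (19.8 − 2.492)/2.492 = 0.0208.
Since ε_t ≥ 0.005, the section is tension-controlled.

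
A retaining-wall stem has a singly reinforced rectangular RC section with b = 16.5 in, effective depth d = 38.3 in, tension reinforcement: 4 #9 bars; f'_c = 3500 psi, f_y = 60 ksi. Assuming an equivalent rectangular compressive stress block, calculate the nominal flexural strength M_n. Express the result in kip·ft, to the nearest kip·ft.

M_n ≈ 717 kip·ft

A_s = 4 × 1 = 4 in².
T = A_s f_y = 4 × 60 = 240 kips.
a = T/(0.85 f'_c b) = 240/(0.85 × 3.5 × 16.5) = 4.889 in.
M_n = T(d − a/2) = 240 × (38.3 − 2.4445) = 8605.3 kip·in = 8605.3/12 = 717.11 kip·ft.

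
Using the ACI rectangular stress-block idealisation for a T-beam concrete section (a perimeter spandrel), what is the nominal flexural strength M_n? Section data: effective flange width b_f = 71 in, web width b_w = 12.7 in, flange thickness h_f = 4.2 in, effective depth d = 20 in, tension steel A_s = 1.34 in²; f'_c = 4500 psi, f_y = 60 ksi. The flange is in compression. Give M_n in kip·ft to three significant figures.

Tension: T = A_s f_y = 1.34 × 60 = 80.4 kips.
Try a within the flange: a = T/(0.85 f'_c b_f) = 80.4/(0.85 × 4.5 × 71) = 0.296 in.
Since a = 0.296 ≤ h_f = 4.2 in, the stress block lies entirely in the flange; analyse as a rectangular beam of width b_f.
M_n = T(d − a/2) = 80.4 × (20 − 0.148) = 1596.1 kip·in.
M_n = 1596.1/12 = 133.01 kip·ft.

M_n ≈ 133 kip·ft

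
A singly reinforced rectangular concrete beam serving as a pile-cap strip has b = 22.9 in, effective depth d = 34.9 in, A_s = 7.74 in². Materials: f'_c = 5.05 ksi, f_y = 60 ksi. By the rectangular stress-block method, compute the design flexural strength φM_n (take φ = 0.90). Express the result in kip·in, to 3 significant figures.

φM_n ≈ 13600 kip·in

T = A_s f_y = 7.74 × 60 = 464.4 kips.
a = T/(0.85 f'_c b) = 464.4/(0.85 × 5.05 × 22.9) = 4.724 in.
M_n = T(d − a/2) = 464.4 × (34.9 − 2.362) = 15110.6 kip·in.
φM_n = 0.90 × 15110.6 = 13599.5 kip·in.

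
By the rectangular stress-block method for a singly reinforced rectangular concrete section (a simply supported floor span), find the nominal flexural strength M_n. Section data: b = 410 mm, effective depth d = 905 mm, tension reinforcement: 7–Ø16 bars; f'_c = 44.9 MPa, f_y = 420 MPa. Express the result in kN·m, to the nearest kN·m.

M_n ≈ 524 kN·m

A_s = 7 × 201 = 1407 mm².
T = A_s f_y = 1407 × 420 = 590940 N = 590.94 kN.
From C = T: a = T/(0.85 f'_c b) = 590940/(0.85 × 44.9 × 410) = 37.77 mm.
M_n = T(d − a/2) = 590.94 kN × (905 − 18.885) mm = 523.64 kN·m.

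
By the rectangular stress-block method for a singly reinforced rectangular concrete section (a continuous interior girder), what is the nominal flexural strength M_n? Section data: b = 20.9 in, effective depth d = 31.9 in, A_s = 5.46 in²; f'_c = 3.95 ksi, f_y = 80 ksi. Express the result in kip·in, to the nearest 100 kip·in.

M_n ≈ 12600 kip·in

T = A_s f_y = 5.46 × 80 = 436.8 kips.
a = T/(0.85 f'_c b) = 436.8/(0.85 × 3.95 × 20.9) = 6.225 in.
M_n = T(d − a/2) = 436.8 × (31.9 − 3.1125) = 12574.4 kip·in.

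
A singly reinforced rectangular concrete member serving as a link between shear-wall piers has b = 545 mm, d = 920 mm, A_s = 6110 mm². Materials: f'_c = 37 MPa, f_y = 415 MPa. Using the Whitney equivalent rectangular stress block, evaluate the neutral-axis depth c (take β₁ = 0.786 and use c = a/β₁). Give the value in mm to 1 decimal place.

T = A_s f_y = 6110 × 415 = 2535650 N = 2535.65 kN.
Setting C = 0.85 f'_c a b equal to T: a = 2535650/(0.85 × 37 × 545) = 147.935 mm.
With β₁ = 0.786, c = a/β₁ = 147.935/0.786 = 188.2 mm.

c ≈ 188.2 mm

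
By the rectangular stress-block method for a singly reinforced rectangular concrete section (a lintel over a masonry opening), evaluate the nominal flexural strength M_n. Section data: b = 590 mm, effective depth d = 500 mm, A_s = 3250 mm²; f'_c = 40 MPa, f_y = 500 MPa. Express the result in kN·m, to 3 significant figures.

T = A_s f_y = 3250 × 500 = 1625000 N = 1625 kN.
From C = T: a = T/(0.85 f'_c b) = 1625000/(0.85 × 40 × 590) = 81.01 mm.
M_n = T(d − a/2) = 1625 kN × (500 − 40.505) mm = 746.68 kN·m.

M_n ≈ 747 kN·m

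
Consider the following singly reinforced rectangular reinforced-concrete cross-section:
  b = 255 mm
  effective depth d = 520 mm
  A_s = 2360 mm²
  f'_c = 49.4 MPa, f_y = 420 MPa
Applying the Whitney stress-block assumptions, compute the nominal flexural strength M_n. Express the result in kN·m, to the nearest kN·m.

M_n ≈ 470 kN·m

T = A_s f_y = 2360 × 420 = 991200 N = 991.2 kN.
From C = T: a = T/(0.85 f'_c b) = 991200/(0.85 × 49.4 × 255) = 92.57 mm.
M_n = T(d − a/2) = 991.2 kN × (520 − 46.285) mm = 469.55 kN·m.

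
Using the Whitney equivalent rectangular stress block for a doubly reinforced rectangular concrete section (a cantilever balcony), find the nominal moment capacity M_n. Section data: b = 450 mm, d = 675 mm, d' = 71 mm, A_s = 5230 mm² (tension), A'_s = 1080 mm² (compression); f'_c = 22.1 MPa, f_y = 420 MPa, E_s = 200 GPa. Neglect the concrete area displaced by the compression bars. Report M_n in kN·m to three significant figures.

M_n ≈ 1270 kN·m

Assume both tension and compression steel yield.
Net tension couple steel: A_s − A'_s = 4150 mm².
a = (A_s − A'_s) f_y / (0.85 f'_c b) = 1743000/(0.85 × 22.1 × 450) = 206.19 mm.
c = a/β₁ = 206.19/0.85 = 242.58 mm; ε'_s = 0.003(c − d')/c = 0.0021 ≥ f_y/E_s = 0.0021, so compression steel does yield.
M_n = (A_s − A'_s) f_y (d − a/2) + A'_s f_y (d − d') = [1743000 × (675 − 103.095) + 453600 × (675 − 71)] × 10⁻⁶ = 996.83 + 273.97 = 1270.80 kN·m.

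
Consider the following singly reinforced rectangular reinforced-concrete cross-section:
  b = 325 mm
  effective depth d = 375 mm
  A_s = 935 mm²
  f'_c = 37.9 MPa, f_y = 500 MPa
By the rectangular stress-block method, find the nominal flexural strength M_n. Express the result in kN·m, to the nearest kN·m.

T = A_s f_y = 935 × 500 = 467500 N = 467.5 kN.
From C = T: a = T/(0.85 f'_c b) = 467500/(0.85 × 37.9 × 325) = 44.65 mm.
M_n = T(d − a/2) = 467.5 kN × (375 − 22.325) mm = 164.88 kN·m.

M_n ≈ 165 kN·m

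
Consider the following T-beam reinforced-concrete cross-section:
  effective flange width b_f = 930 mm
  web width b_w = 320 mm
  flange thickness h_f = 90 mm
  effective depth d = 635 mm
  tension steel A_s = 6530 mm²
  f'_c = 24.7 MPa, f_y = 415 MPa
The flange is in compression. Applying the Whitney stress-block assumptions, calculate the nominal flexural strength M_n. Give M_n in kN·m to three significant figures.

M_n ≈ 1490 kN·m

Tension: T = A_s f_y = 6530 × 415 = 2709950 N.
Try a within the flange: a = T/(0.85 f'_c b_f) = 2709950/(0.85 × 24.7 × 930) = 138.79 mm.
a = 138.79 > h_f = 90 mm: the block extends into the web. Split into flange-overhang and web parts.
C_f = 0.85 f'_c (b_f − b_w) h_f = 0.85 × 24.7 × (930 − 320) × 90 = 1152626 N.
Remaining web compression depth: a_w = (T − C_f)/(0.85 f'_c b_w) = (2709950 − 1152626)/(0.85 × 24.7 × 320) = 231.80 mm.
M_n = C_f(d − h_f/2) + (T − C_f)(d − a_w/2) = 1152626 × (635 − 45) + 1557324 × (635 − 115.9) = 680.05 + 808.41 = 1488.46 × 10⁶ N·mm.
M_n = 1488.46 kN·m.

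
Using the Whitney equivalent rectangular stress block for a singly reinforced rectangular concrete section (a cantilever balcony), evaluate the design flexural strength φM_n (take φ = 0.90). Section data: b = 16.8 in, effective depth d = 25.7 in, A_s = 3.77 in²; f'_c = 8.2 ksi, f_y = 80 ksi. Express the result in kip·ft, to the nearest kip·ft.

T = A_s f_y = 3.77 × 80 = 301.6 kips.
a = T/(0.85 f'_c b) = 301.6/(0.85 × 8.2 × 16.8) = 2.576 in.
M_n = T(d − a/2) = 301.6 × (25.7 − 1.288) = 7362.7 kip·in = 7362.7/12 = 613.56 kip·ft.
φM_n = 0.90 × 613.56 = 552.20 kip·ft.

φM_n ≈ 552 kip·ft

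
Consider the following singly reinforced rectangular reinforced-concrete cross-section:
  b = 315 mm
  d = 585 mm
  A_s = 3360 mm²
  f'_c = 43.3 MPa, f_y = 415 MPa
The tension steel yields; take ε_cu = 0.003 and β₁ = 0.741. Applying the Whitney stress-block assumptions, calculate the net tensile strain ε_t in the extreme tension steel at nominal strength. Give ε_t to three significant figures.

a = A_s f_y/(0.85 f'_c b) = 120.27 mm.
β₁ = 0.741, so c = a/β₁ = 120.27/0.741 = 162.31 mm.
From the linear strain diagram with ε_cu = 0.003: ε_t = 0.003 (d − c)/c = 0.003 × (585 − 162.31)/162.31 = 0.00781.
Since ε_t ≥ 0.005, the section is tension-controlled.

ε_t ≈ 0.00781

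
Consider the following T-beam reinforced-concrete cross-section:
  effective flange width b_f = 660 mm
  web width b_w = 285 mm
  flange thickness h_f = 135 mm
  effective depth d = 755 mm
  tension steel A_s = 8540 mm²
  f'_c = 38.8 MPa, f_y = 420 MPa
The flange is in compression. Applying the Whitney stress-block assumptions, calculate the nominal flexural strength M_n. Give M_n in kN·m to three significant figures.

M_n ≈ 2400 kN·m

Tension: T = A_s f_y = 8540 × 420 = 3586800 N.
Try a within the flange: a = T/(0.85 f'_c b_f) = 3586800/(0.85 × 38.8 × 660) = 164.78 mm.
a = 164.78 > h_f = 135 mm: the block extends into the web. Split into flange-overhang and web parts.
C_f = 0.85 f'_c (b_f − b_w) h_f = 0.85 × 38.8 × (660 − 285) × 135 = 1669613 N.
Remaining web compression depth: a_w = (T − C_f)/(0.85 f'_c b_w) = (3586800 − 1669613)/(0.85 × 38.8 × 285) = 203.97 mm.
M_n = C_f(d − h_f/2) + (T − C_f)(d − a_w/2) = 1669613 × (755 − 67.5) + 1917187 × (755 − 101.985) = 1147.86 + 1251.95 = 2399.81 × 10⁶ N·mm.
M_n = 2399.81 kN·m.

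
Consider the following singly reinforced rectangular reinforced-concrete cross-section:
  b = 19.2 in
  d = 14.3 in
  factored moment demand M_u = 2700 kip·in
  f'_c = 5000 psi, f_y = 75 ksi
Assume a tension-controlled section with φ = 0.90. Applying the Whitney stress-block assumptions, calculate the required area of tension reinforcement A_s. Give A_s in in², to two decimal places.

M_n = M_u/φ = 2700/0.90 = 3000 kip·in.
From M_n = 0.85 f'_c a b (d − a/2):
a = d − √(d² − 2M_n/(0.85 f'_c b)) = 14.3 − √(14.3² − 2 × 3000/(0.85 × 5 × 19.2)) = 2.856 in.
A_s = 0.85 f'_c a b / f_y = 0.85 × 5 × 2.856 × 19.2 / 75 = 3.107 in².

A_s ≈ 3.11 in²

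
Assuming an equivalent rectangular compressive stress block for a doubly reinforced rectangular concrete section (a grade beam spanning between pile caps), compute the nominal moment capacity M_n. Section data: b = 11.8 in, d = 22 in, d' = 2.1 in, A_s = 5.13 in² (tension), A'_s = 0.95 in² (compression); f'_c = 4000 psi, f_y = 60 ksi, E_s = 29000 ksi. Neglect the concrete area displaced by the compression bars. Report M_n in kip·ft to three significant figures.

Assume both steels yield.
a = (A_s − A'_s) f_y/(0.85 f'_c b) = (5.13 − 0.95) × 60/(0.85 × 4 × 11.8) = 6.251 in.
c = a/β₁ = 6.251/0.85 = 7.354 in; ε'_s = 0.003(c − d')/c = 0.0021 ≥ ε_y = 0.0021, so the compression steel yields.
M_n = (A_s − A'_s) f_y (d − a/2) + A'_s f_y (d − d') = 250.8 × (22 − 3.1255) + 57 × (22 − 2.1) = 4733.7 + 1134.3 = 5868.0 kip·in = 5868.0/12 = 489.00 kip·ft.

M_n ≈ 489 kip·ft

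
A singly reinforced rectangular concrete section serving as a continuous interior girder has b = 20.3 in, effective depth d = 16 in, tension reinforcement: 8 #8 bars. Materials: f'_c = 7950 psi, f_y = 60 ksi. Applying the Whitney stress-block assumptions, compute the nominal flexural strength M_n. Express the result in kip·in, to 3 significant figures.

M_n ≈ 5540 kip·in

A_s = 8 × 0.79 = 6.32 in².
T = A_s f_y = 6.32 × 60 = 379.2 kips.
a = T/(0.85 f'_c b) = 379.2/(0.85 × 7.95 × 20.3) = 2.764 in.
M_n = T(d − a/2) = 379.2 × (16 − 1.382) = 5543.1 kip·in.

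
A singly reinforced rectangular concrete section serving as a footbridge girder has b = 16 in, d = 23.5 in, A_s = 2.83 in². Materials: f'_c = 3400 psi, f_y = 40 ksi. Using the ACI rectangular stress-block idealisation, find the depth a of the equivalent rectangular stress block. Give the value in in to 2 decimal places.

T = A_s f_y = 2.83 × 40 = 113.2 kips.
a = T/(0.85 f'_c b) = 113.2/(0.85 × 3.4 × 16) = 2.45 in.

a ≈ 2.45 in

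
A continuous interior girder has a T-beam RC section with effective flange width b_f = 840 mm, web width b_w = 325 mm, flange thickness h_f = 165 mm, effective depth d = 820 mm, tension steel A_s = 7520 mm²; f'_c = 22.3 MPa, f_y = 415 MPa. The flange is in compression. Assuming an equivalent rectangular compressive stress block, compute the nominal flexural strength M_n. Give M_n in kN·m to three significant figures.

Tension: T = A_s f_y = 7520 × 415 = 3120800 N.
Try a within the flange: a = T/(0.85 f'_c b_f) = 3120800/(0.85 × 22.3 × 840) = 196.00 mm.
a = 196.00 > h_f = 165 mm: the block extends into the web. Split into flange-overhang and web parts.
C_f = 0.85 f'_c (b_f − b_w) h_f = 0.85 × 22.3 × (840 − 325) × 165 = 1610701 N.
Remaining web compression depth: a_w = (T − C_f)/(0.85 f'_c b_w) = (3120800 − 1610701)/(0.85 × 22.3 × 325) = 245.13 mm.
M_n = C_f(d − h_f/2) + (T − C_f)(d − a_w/2) = 1610701 × (820 − 82.5) + 1510099 × (820 − 122.565) = 1187.89 + 1053.20 = 2241.09 × 10⁶ N·mm.
M_n = 2241.09 kN·m.

M_n ≈ 2240 kN·m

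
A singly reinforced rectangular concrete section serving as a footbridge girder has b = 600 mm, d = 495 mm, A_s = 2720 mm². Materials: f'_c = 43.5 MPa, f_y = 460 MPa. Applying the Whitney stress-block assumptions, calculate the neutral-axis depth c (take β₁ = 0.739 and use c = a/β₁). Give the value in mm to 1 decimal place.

T = A_s f_y = 2720 × 460 = 1251200 N = 1251.2 kN.
Setting C = 0.85 f'_c a b equal to T: a = 1251200/(0.85 × 43.5 × 600) = 56.398 mm.
With β₁ = 0.739, c = a/β₁ = 56.398/0.739 = 76.3 mm.

c ≈ 76.3 mm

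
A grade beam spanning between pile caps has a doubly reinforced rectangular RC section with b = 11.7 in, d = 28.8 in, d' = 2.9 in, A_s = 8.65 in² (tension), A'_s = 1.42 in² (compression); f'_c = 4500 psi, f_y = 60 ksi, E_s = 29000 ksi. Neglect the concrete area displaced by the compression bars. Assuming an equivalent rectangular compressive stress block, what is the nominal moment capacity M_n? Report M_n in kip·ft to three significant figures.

Assume both steels yield.
a = (A_s − A'_s) f_y/(0.85 f'_c b) = (8.65 − 1.42) × 60/(0.85 × 4.5 × 11.7) = 9.693 in.
c = a/β₁ = 9.693/0.825 = 11.749 in; ε'_s = 0.003(c − d')/c = 0.0023 ≥ ε_y = 0.0021, so the compression steel yields.
M_n = (A_s − A'_s) f_y (d − a/2) + A'_s f_y (d − d') = 433.8 × (28.8 − 4.8465) + 85.2 × (28.8 − 2.9) = 10391.0 + 2206.7 = 12597.7 kip·in = 12597.7/12 = 1049.81 kip·ft.

M_n ≈ 1050 kip·ft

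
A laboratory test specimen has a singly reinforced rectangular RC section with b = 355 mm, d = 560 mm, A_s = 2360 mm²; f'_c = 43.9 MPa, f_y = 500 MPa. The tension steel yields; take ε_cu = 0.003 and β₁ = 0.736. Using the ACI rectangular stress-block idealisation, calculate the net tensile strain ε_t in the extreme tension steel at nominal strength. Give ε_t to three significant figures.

a = A_s f_y/(0.85 f'_c b) = 89.08 mm.
β₁ = 0.736, so c = a/β₁ = 89.08/0.736 = 121.03 mm.
From the linear strain diagram with ε_cu = 0.003: ε_t = 0.003 (d − c)/c = 0.003 × (560 − 121.03)/121.03 = 0.0109.
Since ε_t ≥ 0.005, the section is tension-controlled.

ε_t ≈ 0.0109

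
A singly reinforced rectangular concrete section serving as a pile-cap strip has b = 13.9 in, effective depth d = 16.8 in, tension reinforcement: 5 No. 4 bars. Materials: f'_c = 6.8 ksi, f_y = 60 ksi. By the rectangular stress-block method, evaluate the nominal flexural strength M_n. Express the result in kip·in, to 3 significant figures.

M_n ≈ 986 kip·in

A_s = 5 × 0.2 = 1 in².
T = A_s f_y = 1 × 60 = 60 kips.
a = T/(0.85 f'_c b) = 60/(0.85 × 6.8 × 13.9) = 0.747 in.
M_n = T(d − a/2) = 60 × (16.8 − 0.3735) = 985.6 kip·in.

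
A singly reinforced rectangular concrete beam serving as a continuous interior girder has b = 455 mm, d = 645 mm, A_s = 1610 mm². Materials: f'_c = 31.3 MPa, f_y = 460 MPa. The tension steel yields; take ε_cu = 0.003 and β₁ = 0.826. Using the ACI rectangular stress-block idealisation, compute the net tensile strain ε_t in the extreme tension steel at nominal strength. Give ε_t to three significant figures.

ε_t ≈ 0.0231

a = A_s f_y/(0.85 f'_c b) = 61.18 mm.
β₁ = 0.826, so c = a/β₁ = 61.18/0.826 = 74.07 mm.
From the linear strain diagram with ε_cu = 0.003: ε_t = 0.003 (d − c)/c = 0.003 × (645 − 74.07)/74.07 = 0.0231.
Since ε_t ≥ 0.005, the section is tension-controlled.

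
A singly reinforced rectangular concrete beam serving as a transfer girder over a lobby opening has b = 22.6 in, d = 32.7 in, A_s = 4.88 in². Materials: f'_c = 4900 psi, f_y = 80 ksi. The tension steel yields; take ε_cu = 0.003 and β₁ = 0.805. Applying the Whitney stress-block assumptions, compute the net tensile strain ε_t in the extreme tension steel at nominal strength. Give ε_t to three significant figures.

a = A_s f_y/(0.85 f'_c b) = 4.147 in.
β₁ = 0.805, so c = a/β₁ = 4.147/0.805 = 5.152 in.
From the linear strain diagram with ε_cu = 0.003: ε_t = 0.003 (d − c)/c = 0.003 × (32.7 − 5.152)/5.152 = 0.0160.
Since ε_t ≥ 0.005, the section is tension-controlled.

ε_t ≈ 0.0160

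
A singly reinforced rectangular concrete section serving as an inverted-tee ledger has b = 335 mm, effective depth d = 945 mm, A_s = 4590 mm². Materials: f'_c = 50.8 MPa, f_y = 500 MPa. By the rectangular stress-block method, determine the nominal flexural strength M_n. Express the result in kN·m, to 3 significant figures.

T = A_s f_y = 4590 × 500 = 2295000 N = 2295 kN.
From C = T: a = T/(0.85 f'_c b) = 2295000/(0.85 × 50.8 × 335) = 158.66 mm.
M_n = T(d − a/2) = 2295 kN × (945 − 79.33) mm = 1986.71 kN·m.

M_n ≈ 1990 kN·m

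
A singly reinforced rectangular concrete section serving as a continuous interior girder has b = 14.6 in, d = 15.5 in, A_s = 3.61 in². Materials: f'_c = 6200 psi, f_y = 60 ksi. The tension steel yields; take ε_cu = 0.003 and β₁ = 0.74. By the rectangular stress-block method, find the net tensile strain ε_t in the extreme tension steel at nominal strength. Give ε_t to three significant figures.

ε_t ≈ 0.00922

a = A_s f_y/(0.85 f'_c b) = 2.815 in.
β₁ = 0.74, so c = a/β₁ = 2.815/0.74 = 3.804 in.
From the linear strain diagram with ε_cu = 0.003: ε_t = 0.003 (d − c)/c = 0.003 × (15.5 − 3.804)/3.804 = 0.00922.
Since ε_t ≥ 0.005, the section is tension-controlled.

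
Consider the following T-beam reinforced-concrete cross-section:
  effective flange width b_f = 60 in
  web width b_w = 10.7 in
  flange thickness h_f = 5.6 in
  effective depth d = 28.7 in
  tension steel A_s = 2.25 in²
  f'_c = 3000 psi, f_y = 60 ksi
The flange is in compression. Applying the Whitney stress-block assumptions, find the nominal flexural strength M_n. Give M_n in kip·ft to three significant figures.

Tension: T = A_s f_y = 2.25 × 60 = 135 kips.
Try a within the flange: a = T/(0.85 f'_c b_f) = 135/(0.85 × 3 × 60) = 0.882 in.
Since a = 0.882 ≤ h_f = 5.6 in, the stress block lies entirely in the flange; analyse as a rectangular beam of width b_f.
M_n = T(d − a/2) = 135 × (28.7 − 0.441) = 3815.0 kip·in.
M_n = 3815.0/12 = 317.92 kip·ft.

M_n ≈ 318 kip·ft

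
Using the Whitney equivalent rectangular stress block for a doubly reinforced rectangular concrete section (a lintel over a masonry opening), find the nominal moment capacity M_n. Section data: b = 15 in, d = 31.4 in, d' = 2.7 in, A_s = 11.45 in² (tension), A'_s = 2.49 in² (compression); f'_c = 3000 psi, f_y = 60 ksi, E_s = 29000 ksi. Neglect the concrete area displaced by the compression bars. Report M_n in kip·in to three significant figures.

Assume both steels yield.
a = (A_s − A'_s) f_y/(0.85 f'_c b) = (11.45 − 2.49) × 60/(0.85 × 3 × 15) = 14.055 in.
c = a/β₁ = 14.055/0.85 = 16.535 in; ε'_s = 0.003(c − d')/c = 0.0025 ≥ ε_y = 0.0021, so the compression steel yields.
M_n = (A_s − A'_s) f_y (d − a/2) + A'_s f_y (d − d') = 537.6 × (31.4 − 7.0275) + 149.4 × (31.4 − 2.7) = 13102.7 + 4287.8 = 17390.5 kip·in.

M_n ≈ 17400 kip·in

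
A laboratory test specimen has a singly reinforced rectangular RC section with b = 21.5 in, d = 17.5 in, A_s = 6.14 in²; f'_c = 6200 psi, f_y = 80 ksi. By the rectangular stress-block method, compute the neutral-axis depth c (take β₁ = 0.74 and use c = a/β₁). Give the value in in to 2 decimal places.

c ≈ 5.86 in

T = A_s f_y = 6.14 × 80 = 491.2 kips.
a = T/(0.85 f'_c b) = 491.2/(0.85 × 6.2 × 21.5) = 4.3352 in.
With β₁ = 0.74, c = a/β₁ = 4.3352/0.74 = 5.86 in.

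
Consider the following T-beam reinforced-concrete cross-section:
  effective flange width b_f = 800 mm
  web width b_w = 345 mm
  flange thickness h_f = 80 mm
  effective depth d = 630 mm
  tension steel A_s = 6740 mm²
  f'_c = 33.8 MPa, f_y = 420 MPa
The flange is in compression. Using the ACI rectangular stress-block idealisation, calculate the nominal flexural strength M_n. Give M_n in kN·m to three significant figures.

M_n ≈ 1580 kN·m

Tension: T = A_s f_y = 6740 × 420 = 2830800 N.
Try a within the flange: a = T/(0.85 f'_c b_f) = 2830800/(0.85 × 33.8 × 800) = 123.16 mm.
a = 123.16 > h_f = 80 mm: the block extends into the web. Split into flange-overhang and web parts.
C_f = 0.85 f'_c (b_f − b_w) h_f = 0.85 × 33.8 × (800 − 345) × 80 = 1045772 N.
Remaining web compression depth: a_w = (T − C_f)/(0.85 f'_c b_w) = (2830800 − 1045772)/(0.85 × 33.8 × 345) = 180.09 mm.
M_n = C_f(d − h_f/2) + (T − C_f)(d − a_w/2) = 1045772 × (630 − 40) + 1785028 × (630 − 90.045) = 617.01 + 963.83 = 1580.84 × 10⁶ N·mm.
M_n = 1580.84 kN·m.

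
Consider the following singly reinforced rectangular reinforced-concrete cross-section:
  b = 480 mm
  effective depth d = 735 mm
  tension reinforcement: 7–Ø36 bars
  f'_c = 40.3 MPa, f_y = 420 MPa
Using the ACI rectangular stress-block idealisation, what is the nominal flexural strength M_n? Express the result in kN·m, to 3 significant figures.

M_n ≈ 1930 kN·m

A_s = 7 × 1018 = 7126 mm².
T = A_s f_y = 7126 × 420 = 2992920 N = 2992.92 kN.
From C = T: a = T/(0.85 f'_c b) = 2992920/(0.85 × 40.3 × 480) = 182.02 mm.
M_n = T(d − a/2) = 2992.92 kN × (735 − 91.01) mm = 1927.41 kN·m.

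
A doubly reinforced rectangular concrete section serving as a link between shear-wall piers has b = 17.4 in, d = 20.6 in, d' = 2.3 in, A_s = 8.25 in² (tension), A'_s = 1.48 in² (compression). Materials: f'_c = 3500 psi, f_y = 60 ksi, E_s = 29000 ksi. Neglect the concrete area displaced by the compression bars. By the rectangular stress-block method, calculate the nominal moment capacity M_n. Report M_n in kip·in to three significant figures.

M_n ≈ 8400 kip·in

Assume both steels yield.
a = (A_s − A'_s) f_y/(0.85 f'_c b) = (8.25 − 1.48) × 60/(0.85 × 3.5 × 17.4) = 7.847 in.
c = a/β₁ = 7.847/0.85 = 9.232 in; ε'_s = 0.003(c − d')/c = 0.0023 ≥ ε_y = 0.0021, so the compression steel yields.
M_n = (A_s − A'_s) f_y (d − a/2) + A'_s f_y (d − d') = 406.2 × (20.6 − 3.9235) + 88.8 × (20.6 − 2.3) = 6774.0 + 1625.0 = 8399.0 kip·in.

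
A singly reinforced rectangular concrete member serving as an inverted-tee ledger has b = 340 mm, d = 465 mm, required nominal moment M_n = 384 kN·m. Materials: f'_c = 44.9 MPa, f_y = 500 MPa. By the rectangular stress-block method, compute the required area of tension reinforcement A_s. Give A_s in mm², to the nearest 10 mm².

A_s ≈ 1780 mm²

With M_n = 0.85 f'_c a b (d − a/2), solve the quadratic for a:
a = d − √(d² − 2M_n/(0.85 f'_c b)) = 465 − √(465² − 2 × 384×10⁶/(0.85 × 44.9 × 340)) = 68.72 mm.
A_s = 0.85 f'_c a b / f_y = 0.85 × 44.9 × 68.72 × 340 / 500 = 1783.4 mm².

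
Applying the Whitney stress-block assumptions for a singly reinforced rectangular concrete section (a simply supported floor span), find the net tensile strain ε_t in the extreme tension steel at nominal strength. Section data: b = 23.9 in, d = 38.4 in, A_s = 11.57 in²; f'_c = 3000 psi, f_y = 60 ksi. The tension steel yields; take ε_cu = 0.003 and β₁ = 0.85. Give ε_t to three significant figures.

a = A_s f_y/(0.85 f'_c b) = 11.391 in.
β₁ = 0.85, so c = a/β₁ = 11.391/0.85 = 13.401 in.
From the linear strain diagram with ε_cu = 0.003: ε_t = 0.003 (d − c)/c = 0.003 × (38.4 − 13.401)/13.401 = 0.00560.
Since ε_t ≥ 0.005, the section is tension-controlled.

ε_t ≈ 0.00560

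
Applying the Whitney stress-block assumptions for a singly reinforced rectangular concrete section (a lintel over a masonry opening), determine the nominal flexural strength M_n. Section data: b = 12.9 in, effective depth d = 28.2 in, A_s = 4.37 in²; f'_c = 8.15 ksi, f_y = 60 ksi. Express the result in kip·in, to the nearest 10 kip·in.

M_n ≈ 7010 kip·in

T = A_s f_y = 4.37 × 60 = 262.2 kips.
a = T/(0.85 f'_c b) = 262.2/(0.85 × 8.15 × 12.9) = 2.934 in.
M_n = T(d − a/2) = 262.2 × (28.2 − 1.467) = 7009.4 kip·in.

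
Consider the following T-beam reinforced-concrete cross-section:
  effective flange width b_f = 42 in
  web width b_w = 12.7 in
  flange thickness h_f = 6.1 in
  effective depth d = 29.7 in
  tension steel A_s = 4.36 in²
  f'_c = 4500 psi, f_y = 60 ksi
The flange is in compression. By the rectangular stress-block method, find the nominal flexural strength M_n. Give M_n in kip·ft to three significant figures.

M_n ≈ 630 kip·ft

Tension: T = A_s f_y = 4.36 × 60 = 261.6 kips.
Try a within the flange: a = T/(0.85 f'_c b_f) = 261.6/(0.85 × 4.5 × 42) = 1.628 in.
Since a = 1.628 ≤ h_f = 6.1 in, the stress block lies entirely in the flange; analyse as a rectangular beam of width b_f.
M_n = T(d − a/2) = 261.6 × (29.7 − 0.814) = 7556.6 kip·in.
M_n = 7556.6/12 = 629.72 kip·ft.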